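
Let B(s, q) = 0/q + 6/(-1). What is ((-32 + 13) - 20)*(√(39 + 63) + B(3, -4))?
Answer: 234 - 39*√102 ≈ -159.88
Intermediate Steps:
B(s, q) = -6 (B(s, q) = 0 + 6*(-1) = 0 - 6 = -6)
((-32 + 13) - 20)*(√(39 + 63) + B(3, -4)) = ((-32 + 13) - 20)*(√(39 + 63) - 6) = (-19 - 20)*(√102 - 6) = -39*(-6 + √102) = 234 - 39*√102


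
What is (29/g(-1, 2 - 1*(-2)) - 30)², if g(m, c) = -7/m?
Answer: 32761/49 ≈ 668.59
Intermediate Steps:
(29/g(-1, 2 - 1*(-2)) - 30)² = (29/((-7/(-1))) - 30)² = (29/((-7*(-1))) - 30)² = (29/7 - 30)² = (-181/7)² = 32761/49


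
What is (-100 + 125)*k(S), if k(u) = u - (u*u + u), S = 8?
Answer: -1600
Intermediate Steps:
k(u) = -u² (k(u) = u - (u² + u) = u - (u + u²) = u + (-u - u²) = -u²)
(-100 + 125)*k(S) = (-100 + 125)*(-1*8²) = 25*(-1*64) = 25*(-64) = -1600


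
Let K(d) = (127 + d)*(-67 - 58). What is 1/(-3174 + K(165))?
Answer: -1/39674 ≈ -2.5205e-5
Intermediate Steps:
K(d) = -15875 - 125*d (K(d) = (127 + d)*(-125) = -15875 - 125*d)
1/(-3174 + K(165)) = 1/(-3174 + (-15875 - 125*165)) = 1/(-3174 + (-15875 - 20625)) = 1/(-3174 - 36500) = 1/(-39674) = -1/39674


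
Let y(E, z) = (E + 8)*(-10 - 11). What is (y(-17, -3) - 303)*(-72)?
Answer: 8208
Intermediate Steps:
y(E, z) = -168 - 21*E (y(E, z) = (8 + E)*(-21) = -168 - 21*E)
(y(-17, -3) - 303)*(-72) = ((-168 - 21*(-17)) - 303)*(-72) = ((-168 + 357) - 303)*(-72) = (189 - 303)*(-72) = -114*(-72) = 8208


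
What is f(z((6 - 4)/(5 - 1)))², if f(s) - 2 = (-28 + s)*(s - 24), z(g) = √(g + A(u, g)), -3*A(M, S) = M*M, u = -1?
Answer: 16378249/36 - 105170*√6/9 ≈ 4.2633e+5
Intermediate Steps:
A(M, S) = -M²/3 (A(M, S) = -M*M/3 = -M²/3)
z(g) = √(-⅓ + g) (z(g) = √(g - ⅓*(-1)²) = √(g - ⅓*1) = √(g - ⅓) = √(-⅓ + g))
f(s) = 2 + (-28 + s)*(-24 + s) (f(s) = 2 + (-28 + s)*(s - 24) = 2 + (-28 + s)*(-24 + s))
f(z((6 - 4)/(5 - 1)))² = (674 + (√(-3 + 9*((6 - 4)/(5 - 1)))/3)² - 52*√(-3 + 9*((6 - 4)/(5 - 1)))/3)² = (674 + (√(-3 + 9*(2/4))/3)² - 52*√(-3 + 9*(2/4))/3)² = (674 + (√(-3 + 9*(2*(¼)))/3)² - 52*√(-3 + 9*(2*(¼)))/3)² = (674 + (√(-3 + 9*(½))/3)² - 52*√(-3 + 9*(½))/3)² = (674 + (√(-3 + 9/2)/3)² - 52*√(-3 + 9/2)/3)² = (674 + (√(3/2)/3)² - 52*√(3/2)/3)² = (674 + ((√6/2)/3)² - 52*√6/2/3)² = (674 + (√6/6)² - 26*√6/3)² = (674 + ⅙ - 26*√6/3)² = (4045/6 - 26*√6/3)²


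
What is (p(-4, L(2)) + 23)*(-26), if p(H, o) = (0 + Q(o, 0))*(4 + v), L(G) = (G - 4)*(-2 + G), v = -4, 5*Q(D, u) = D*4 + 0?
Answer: -598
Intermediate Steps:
Q(D, u) = 4*D/5 (Q(D, u) = (D*4 + 0)/5 = (4*D + 0)/5 = (4*D)/5 = 4*D/5)
L(G) = (-4 + G)*(-2 + G)
p(H, o) = 0 (p(H, o) = (0 + 4*o/5)*(4 - 4) = (4*o/5)*0 = 0)
(p(-4, L(2)) + 23)*(-26) = (0 + 23)*(-26) = 23*(-26) = -598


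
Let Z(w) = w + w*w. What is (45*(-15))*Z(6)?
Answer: -28350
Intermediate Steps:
Z(w) = w + w²
(45*(-15))*Z(6) = (45*(-15))*(6*(1 + 6)) = -4050*7 = -675*42 = -28350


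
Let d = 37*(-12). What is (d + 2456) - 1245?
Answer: 767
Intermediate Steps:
d = -444
(d + 2456) - 1245 = (-444 + 2456) - 1245 = 2012 - 1245 = 767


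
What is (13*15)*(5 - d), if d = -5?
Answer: 1950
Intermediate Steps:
(13*15)*(5 - d) = (13*15)*(5 - 1*(-5)) = 195*(5 + 5) = 195*10 = 1950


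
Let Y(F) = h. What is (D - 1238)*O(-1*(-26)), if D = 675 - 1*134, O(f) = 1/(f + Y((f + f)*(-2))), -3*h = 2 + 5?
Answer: -2091/71 ≈ -29.451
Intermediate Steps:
h = -7/3 (h = -(2 + 5)/3 = -⅓*7 = -7/3 ≈ -2.3333)
Y(F) = -7/3
O(f) = 1/(-7/3 + f) (O(f) = 1/(f - 7/3) = 1/(-7/3 + f))
D = 541 (D = 675 - 134 = 541)
(D - 1238)*O(-1*(-26)) = (541 - 1238)*(3/(-7 + 3*(-1*(-26)))) = -2091/(-7 + 3*26) = -2091/(-7 + 78) = -2091/71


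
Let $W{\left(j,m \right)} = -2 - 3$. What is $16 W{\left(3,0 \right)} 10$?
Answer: $-800$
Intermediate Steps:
$W{\left(j,m \right)} = -5$ ($W{\left(j,m \right)} = -2 - 3 = -5$)
$16 W{\left(3,0 \right)} 10 = 16 \left(-5\right) 10 = \left(-80\right) 10 = -800$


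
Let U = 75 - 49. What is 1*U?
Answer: 26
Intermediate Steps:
U = 26
1*U = 1*26 = 26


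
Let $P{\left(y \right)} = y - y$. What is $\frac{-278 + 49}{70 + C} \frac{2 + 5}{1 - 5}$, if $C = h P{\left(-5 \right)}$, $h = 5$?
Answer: $\frac{229}{40} \approx 5.725$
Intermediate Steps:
$P{\left(y \right)} = 0$
$C = 0$ ($C = 5 \cdot 0 = 0$)
$\frac{-278 + 49}{70 + C} \frac{2 + 5}{1 - 5} = \frac{-278 + 49}{70 + 0} \frac{2 + 5}{1 - 5} = - \frac{229}{70} \frac{7}{-4} = \left(-229\right) \frac{1}{70} \cdot 7 \left(- \frac{1}{4}\right) = \left(- \frac{229}{70}\right) \left(- \frac{7}{4}\right) = \frac{229}{40}$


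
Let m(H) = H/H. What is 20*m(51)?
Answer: 20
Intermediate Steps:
m(H) = 1
20*m(51) = 20*1 = 20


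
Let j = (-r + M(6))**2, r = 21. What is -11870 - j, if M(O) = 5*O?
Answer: -11951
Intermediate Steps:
j = 81 (j = (-1*21 + 5*6)**2 = (-21 + 30)**2 = 9**2 = 81)
-11870 - j = -11870 - 1*81 = -11870 - 81 = -11951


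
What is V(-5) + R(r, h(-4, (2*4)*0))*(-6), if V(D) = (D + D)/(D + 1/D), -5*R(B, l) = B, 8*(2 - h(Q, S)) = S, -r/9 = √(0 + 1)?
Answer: -577/65 ≈ -8.8769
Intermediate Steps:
r = -9 (r = -9*√(0 + 1) = -9*√1 = -9*1 = -9)
h(Q, S) = 2 - S/8
R(B, l) = -B/5
V(D) = 2*D/(D + 1/D) (V(D) = (2*D)/(D + 1/D) = 2*D/(D + 1/D))
V(-5) + R(r, h(-4, (2*4)*0))*(-6) = 2*(-5)²/(1 + (-5)²) - ⅕*(-9)*(-6) = 2*25/(1 + 25) + (9/5)*(-6) = 2*25/26 - 54/5 = 2*25*(1/26) - 54/5 = 25/13 - 54/5 = -577/65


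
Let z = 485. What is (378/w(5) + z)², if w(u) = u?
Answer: 7856809/25 ≈ 3.1427e+5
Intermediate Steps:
(378/w(5) + z)² = (378/5 + 485)² = (2803/5)² = 7856809/25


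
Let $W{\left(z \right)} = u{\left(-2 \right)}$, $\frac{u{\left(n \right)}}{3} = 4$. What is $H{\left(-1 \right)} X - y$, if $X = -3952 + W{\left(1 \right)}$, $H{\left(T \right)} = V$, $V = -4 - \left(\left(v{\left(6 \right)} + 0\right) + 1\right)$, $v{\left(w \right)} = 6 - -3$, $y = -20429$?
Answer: $75589$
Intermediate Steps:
$u{\left(n \right)} = 12$ ($u{\left(n \right)} = 3 \cdot 4 = 12$)
$W{\left(z \right)} = 12$
$v{\left(w \right)} = 9$ ($v{\left(w \right)} = 6 + 3 = 9$)
$V = -14$ ($V = -4 - \left(\left(9 + 0\right) + 1\right) = -4 - \left(9 + 1\right) = -4 - 10 = -14$)
$H{\left(T \right)} = -14$
$X = -3940$ ($X = -3952 + 12 = -3940$)
$H{\left(-1 \right)} X - y = \left(-14\right) \left(-3940\right) - -20429 = 55160 + 20429 = 75589$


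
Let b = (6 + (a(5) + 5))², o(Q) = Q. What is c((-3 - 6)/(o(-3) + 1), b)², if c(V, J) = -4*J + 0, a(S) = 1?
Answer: 331776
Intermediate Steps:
b = 144 (b = (6 + (1 + 5))² = (6 + 6)² = 12² = 144)
c(V, J) = -4*J
c((-3 - 6)/(o(-3) + 1), b)² = (-4*144)² = (-576)² = 331776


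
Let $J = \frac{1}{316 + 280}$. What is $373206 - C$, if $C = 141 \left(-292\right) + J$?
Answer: $\frac{246969287}{596} \approx 4.1438 \cdot 10^{5}$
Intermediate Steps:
$J = \frac{1}{596} \approx 0.0016779$
$C = - \frac{24538511}{596}$ ($C = 141 \left(-292\right) + \frac{1}{596} = -41172 + \frac{1}{596} = - \frac{24538511}{596} \approx -41172.0$)
$373206 - C = 373206 - - \frac{24538511}{596} = 373206 + \frac{24538511}{596} = \frac{246969287}{596}$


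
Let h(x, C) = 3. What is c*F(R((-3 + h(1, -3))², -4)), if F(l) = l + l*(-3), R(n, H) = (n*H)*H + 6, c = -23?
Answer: 276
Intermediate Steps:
R(n, H) = 6 + n*H² (R(n, H) = (H*n)*H + 6 = n*H² + 6 = 6 + n*H²)
F(l) = -2*l (F(l) = l - 3*l = -2*l)
c*F(R((-3 + h(1, -3))², -4)) = -(-46)*(6 + (-3 + 3)²*(-4)²) = -(-46)*(6 + 0²*16) = -(-46)*(6 + 0*16) = -(-46)*(6 + 0) = -(-46)*6 = -23*(-12) = 276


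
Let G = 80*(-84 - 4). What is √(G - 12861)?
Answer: I*√19901 ≈ 141.07*I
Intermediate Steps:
G = -7040 (G = 80*(-88) = -7040)
√(G - 12861) = √(-7040 - 12861) = √(-19901) = I*√19901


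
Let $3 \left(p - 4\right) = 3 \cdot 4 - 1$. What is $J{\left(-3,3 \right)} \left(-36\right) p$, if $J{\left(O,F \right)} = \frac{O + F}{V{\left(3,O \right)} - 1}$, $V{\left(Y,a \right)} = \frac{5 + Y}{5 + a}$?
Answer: $0$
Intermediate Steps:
$V{\left(Y,a \right)} = \frac{5 + Y}{5 + a}$
$J{\left(O,F \right)} = \frac{F + O}{-1 + \frac{8}{5 + O}}$ ($J{\left(O,F \right)} = \frac{O + F}{\frac{5 + 3}{5 + O} - 1} = \frac{F + O}{\frac{1}{5 + O} 8 - 1} = \frac{F + O}{\frac{8}{5 + O} - 1} = \frac{F + O}{-1 + \frac{8}{5 + O}}$)
$p = \frac{23}{3}$ ($p = 4 + \frac{3 \cdot 4 - 1}{3} = 4 + \frac{12 - 1}{3} = 4 + \frac{1}{3} \cdot 11 = 4 + \frac{11}{3} = \frac{23}{3} \approx 7.6667$)
$J{\left(-3,3 \right)} \left(-36\right) p = - \frac{\left(5 - 3\right) \left(3 - 3\right)}{-3 - 3} \left(-36\right) \frac{23}{3} = \left(-1\right) \frac{1}{-6} \cdot 2 \cdot 0 \left(-36\right) \frac{23}{3} = \left(-1\right) \left(- \frac{1}{6}\right) 2 \cdot 0 \left(-36\right) \frac{23}{3} = 0 \left(-36\right) \frac{23}{3} = 0 \cdot \frac{23}{3} = 0$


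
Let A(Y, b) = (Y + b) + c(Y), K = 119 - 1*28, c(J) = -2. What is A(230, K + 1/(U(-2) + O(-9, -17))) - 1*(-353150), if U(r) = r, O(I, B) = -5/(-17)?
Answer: 10250584/29 ≈ 3.5347e+5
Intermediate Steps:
O(I, B) = 5/17 (O(I, B) = -5*(-1/17) = 5/17)
K = 91 (K = 119 - 28 = 91)
A(Y, b) = -2 + Y + b (A(Y, b) = (Y + b) - 2 = -2 + Y + b)
A(230, K + 1/(U(-2) + O(-9, -17))) - 1*(-353150) = (-2 + 230 + (91 + 1/(-2 + 5/17))) - 1*(-353150) = (-2 + 230 + (91 + 1/(-29/17))) + 353150 = (-2 + 230 + (91 - 17/29)) + 353150 = (-2 + 230 + 2622/29) + 353150 = 9234/29 + 353150 = 10250584/29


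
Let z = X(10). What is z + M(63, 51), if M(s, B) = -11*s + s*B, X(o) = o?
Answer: 2530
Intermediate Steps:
z = 10
M(s, B) = -11*s + B*s
z + M(63, 51) = 10 + 63*(-11 + 51) = 10 + 63*40 = 10 + 2520 = 2530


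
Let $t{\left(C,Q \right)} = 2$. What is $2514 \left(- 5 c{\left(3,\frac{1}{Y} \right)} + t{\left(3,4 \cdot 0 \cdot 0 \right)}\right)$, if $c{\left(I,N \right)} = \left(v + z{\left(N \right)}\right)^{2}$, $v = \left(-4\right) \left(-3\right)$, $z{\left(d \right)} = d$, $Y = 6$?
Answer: $- \frac{11134087}{6} \approx -1.8557 \cdot 10^{6}$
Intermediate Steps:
$v = 12$
$c{\left(I,N \right)} = \left(12 + N\right)^{2}$
$2514 \left(- 5 c{\left(3,\frac{1}{Y} \right)} + t{\left(3,4 \cdot 0 \cdot 0 \right)}\right) = 2514 \left(- 5 \left(12 + \frac{1}{6}\right)^{2} + 2\right) = 2514 \left(- 5 \left(\frac{73}{6}\right)^{2} + 2\right) = 2514 \left(\left(-5\right) \frac{5329}{36} + 2\right) = 2514 \left(- \frac{26645}{36} + 2\right) = 2514 \left(- \frac{26573}{36}\right) = - \frac{11134087}{6}$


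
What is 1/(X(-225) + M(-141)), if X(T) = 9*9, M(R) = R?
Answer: -1/60 ≈ -0.016667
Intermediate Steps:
X(T) = 81
1/(X(-225) + M(-141)) = 1/(81 - 141) = 1/(-60) = -1/60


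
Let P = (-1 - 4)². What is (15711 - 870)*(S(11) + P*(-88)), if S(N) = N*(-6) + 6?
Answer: -33540660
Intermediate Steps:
S(N) = 6 - 6*N (S(N) = -6*N + 6 = 6 - 6*N)
P = 25 (P = (-5)² = 25)
(15711 - 870)*(S(11) + P*(-88)) = (15711 - 870)*((6 - 6*11) + 25*(-88)) = 14841*((6 - 66) - 2200) = 14841*(-60 - 2200) = 14841*(-2260) = -33540660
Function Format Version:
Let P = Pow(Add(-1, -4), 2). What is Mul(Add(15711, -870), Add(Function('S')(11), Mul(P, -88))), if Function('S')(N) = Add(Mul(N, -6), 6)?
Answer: -33540660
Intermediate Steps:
Function('S')(N) = Add(6, Mul(-6, N)) (Function('S')(N) = Add(Mul(-6, N), 6) = Add(6, Mul(-6, N)))
P = 25 (P = Pow(-5, 2) = 25)
Mul(Add(15711, -870), Add(Function('S')(11), Mul(P, -88))) = Mul(Add(15711, -870), Add(Add(6, Mul(-6, 11)), Mul(25, -88))) = Mul(14841, Add(Add(6, -66), -2200)) = Mul(14841, Add(-60, -2200)) = Mul(14841, -2260) = -33540660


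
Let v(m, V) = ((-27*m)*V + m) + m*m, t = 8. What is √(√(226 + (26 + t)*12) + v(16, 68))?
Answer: √(-29104 + √634) ≈ 170.53*I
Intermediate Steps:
v(m, V) = m + m² - 27*V*m (v(m, V) = (-27*V*m + m) + m² = (m - 27*V*m) + m² = m + m² - 27*V*m)
√(√(226 + (26 + t)*12) + v(16, 68)) = √(√(226 + (26 + 8)*12) + 16*(1 + 16 - 27*68)) = √(√(226 + 34*12) + 16*(1 + 16 - 1836)) = √(√(226 + 408) + 16*(-1819)) = √(√634 - 29104) = √(-29104 + √634)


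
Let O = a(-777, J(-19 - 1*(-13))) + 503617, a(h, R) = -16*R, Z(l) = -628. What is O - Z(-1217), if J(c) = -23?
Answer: 504613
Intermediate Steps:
O = 503985 (O = -16*(-23) + 503617 = 368 + 503617 = 503985)
O - Z(-1217) = 503985 - 1*(-628) = 503985 + 628 = 504613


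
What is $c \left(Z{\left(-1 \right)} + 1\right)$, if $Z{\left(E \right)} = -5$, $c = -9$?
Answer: $36$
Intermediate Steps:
$c \left(Z{\left(-1 \right)} + 1\right) = - 9 \left(-5 + 1\right) = \left(-9\right) \left(-4\right) = 36$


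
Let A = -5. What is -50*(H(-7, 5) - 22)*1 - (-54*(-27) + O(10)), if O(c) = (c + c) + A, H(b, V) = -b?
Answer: -723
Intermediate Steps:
O(c) = -5 + 2*c (O(c) = (c + c) - 5 = 2*c - 5 = -5 + 2*c)
-50*(H(-7, 5) - 22)*1 - (-54*(-27) + O(10)) = -50*(-1*(-7) - 22)*1 - (-54*(-27) + (-5 + 2*10)) = -50*(7 - 22)*1 - (1458 + (-5 + 20)) = -50*(-15)*1 - (1458 + 15) = 750*1 - 1*1473 = 750 - 1473 = -723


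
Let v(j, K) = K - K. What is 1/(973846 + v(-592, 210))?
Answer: 1/973846 ≈ 1.0269e-6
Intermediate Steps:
v(j, K) = 0
1/(973846 + v(-592, 210)) = 1/(973846 + 0) = 1/973846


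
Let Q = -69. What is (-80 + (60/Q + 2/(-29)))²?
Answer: 2914488196/444889 ≈ 6551.0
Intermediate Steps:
(-80 + (60/Q + 2/(-29)))² = (-80 + (60/(-69) + 2/(-29)))² = (-80 + (60*(-1/69) + 2*(-1/29)))² = (-80 + (-20/23 - 2/29))² = (-80 - 626/667)² = (-53986/667)² = 2914488196/444889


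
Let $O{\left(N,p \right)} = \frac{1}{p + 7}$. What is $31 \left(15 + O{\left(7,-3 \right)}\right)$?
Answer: $\frac{1891}{4} \approx 472.75$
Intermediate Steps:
$O{\left(N,p \right)} = \frac{1}{7 + p}$
$31 \left(15 + O{\left(7,-3 \right)}\right) = 31 \left(15 + \frac{1}{7 - 3}\right) = 31 \left(15 + \frac{1}{4}\right) = 31 \cdot \frac{61}{4} = \frac{1891}{4}$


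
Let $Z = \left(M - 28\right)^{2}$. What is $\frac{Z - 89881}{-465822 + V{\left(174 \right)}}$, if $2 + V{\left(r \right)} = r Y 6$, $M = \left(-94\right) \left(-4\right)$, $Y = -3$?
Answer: $- \frac{31223}{468956} \approx -0.06658$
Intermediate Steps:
$M = 376$
$V{\left(r \right)} = -2 - 18 r$ ($V{\left(r \right)} = -2 + r \left(-3\right) 6 = -2 + - 3 r 6 = -2 - 18 r$)
$Z = 121104$ ($Z = \left(376 - 28\right)^{2} = 348^{2} = 121104$)
$\frac{Z - 89881}{-465822 + V{\left(174 \right)}} = \frac{121104 - 89881}{-465822 - 3134} = \frac{31223}{-465822 - 3134} = \frac{31223}{-468956} = 31223 \left(- \frac{1}{468956}\right) = - \frac{31223}{468956}$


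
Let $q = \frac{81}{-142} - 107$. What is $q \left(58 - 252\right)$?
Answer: $\frac{1481675}{71} \approx 20869.0$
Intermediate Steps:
$q = - \frac{15275}{142}$ ($q = 81 \left(- \frac{1}{142}\right) - 107 = - \frac{81}{142} - 107 = - \frac{15275}{142} \approx -107.57$)
$q \left(58 - 252\right) = - \frac{15275 \left(58 - 252\right)}{142} = \left(- \frac{15275}{142}\right) \left(-194\right) = \frac{1481675}{71}$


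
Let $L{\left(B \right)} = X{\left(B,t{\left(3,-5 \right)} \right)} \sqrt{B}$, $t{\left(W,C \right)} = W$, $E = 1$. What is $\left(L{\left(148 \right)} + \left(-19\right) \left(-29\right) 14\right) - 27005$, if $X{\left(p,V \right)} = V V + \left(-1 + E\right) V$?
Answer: $-19291 + 18 \sqrt{37} \approx -19182.0$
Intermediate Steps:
$X{\left(p,V \right)} = V^{2}$ ($X{\left(p,V \right)} = V V + \left(-1 + 1\right) V = V^{2} + 0 V = V^{2} + 0 = V^{2}$)
$L{\left(B \right)} = 9 \sqrt{B}$ ($L{\left(B \right)} = 3^{2} \sqrt{B} = 9 \sqrt{B}$)
$\left(L{\left(148 \right)} + \left(-19\right) \left(-29\right) 14\right) - 27005 = \left(9 \sqrt{148} + \left(-19\right) \left(-29\right) 14\right) - 27005 = \left(9 \cdot 2 \sqrt{37} + 551 \cdot 14\right) - 27005 = \left(18 \sqrt{37} + 7714\right) - 27005 = \left(7714 + 18 \sqrt{37}\right) - 27005 = -19291 + 18 \sqrt{37}$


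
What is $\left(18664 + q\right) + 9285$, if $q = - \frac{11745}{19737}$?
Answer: $\frac{20430284}{731} \approx 27948.0$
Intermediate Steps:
$q = - \frac{435}{731}$ ($q = \left(-11745\right) \frac{1}{19737} = - \frac{435}{731} \approx -0.59508$)
$\left(18664 + q\right) + 9285 = \left(18664 - \frac{435}{731}\right) + 9285 = \frac{13642949}{731} + 9285 = \frac{20430284}{731}$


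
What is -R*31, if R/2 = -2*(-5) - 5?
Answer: -310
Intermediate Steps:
R = 10 (R = 2*(-2*(-5) - 5) = 2*(10 - 5) = 2*5 = 10)
-R*31 = -1*10*31 = -10*31 = -310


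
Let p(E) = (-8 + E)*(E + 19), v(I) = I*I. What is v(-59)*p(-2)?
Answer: -591770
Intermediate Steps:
v(I) = I²
p(E) = (-8 + E)*(19 + E)
v(-59)*p(-2) = (-59)²*(-152 + (-2)² + 11*(-2)) = 3481*(-152 + 4 - 22) = 3481*(-170) = -591770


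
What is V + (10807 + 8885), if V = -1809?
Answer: 17883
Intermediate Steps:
V + (10807 + 8885) = -1809 + (10807 + 8885) = -1809 + 19692 = 17883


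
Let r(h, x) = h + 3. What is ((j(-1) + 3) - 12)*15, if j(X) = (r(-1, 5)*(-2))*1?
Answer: -195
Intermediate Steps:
r(h, x) = 3 + h
j(X) = -4 (j(X) = ((3 - 1)*(-2))*1 = (2*(-2))*1 = -4*1 = -4)
((j(-1) + 3) - 12)*15 = ((-4 + 3) - 12)*15 = (-1 - 12)*15 = -13*15 = -195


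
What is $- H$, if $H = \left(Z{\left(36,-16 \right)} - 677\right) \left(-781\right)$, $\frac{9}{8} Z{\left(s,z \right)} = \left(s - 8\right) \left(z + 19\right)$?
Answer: $- \frac{1411267}{3} \approx -4.7042 \cdot 10^{5}$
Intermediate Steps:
$Z{\left(s,z \right)} = \frac{8 \left(-8 + s\right) \left(19 + z\right)}{9}$ ($Z{\left(s,z \right)} = \frac{8 \left(s - 8\right) \left(z + 19\right)}{9} = \frac{8 \left(-8 + s\right) \left(19 + z\right)}{9}$)
$H = \frac{1411267}{3}$ ($H = \left(\left(- \frac{1216}{9} - - \frac{1024}{9} + \frac{152}{9} \cdot 36 + \frac{8}{9} \cdot 36 \left(-16\right)\right) - 677\right) \left(-781\right) = \left(\left(- \frac{1216}{9} + \frac{1024}{9} + 608 - 512\right) - 677\right) \left(-781\right) = \left(\frac{224}{3} - 677\right) \left(-781\right) = \left(- \frac{1807}{3}\right) \left(-781\right) = \frac{1411267}{3} \approx 4.7042 \cdot 10^{5}$)
$- H = \left(-1\right) \frac{1411267}{3} = - \frac{1411267}{3}$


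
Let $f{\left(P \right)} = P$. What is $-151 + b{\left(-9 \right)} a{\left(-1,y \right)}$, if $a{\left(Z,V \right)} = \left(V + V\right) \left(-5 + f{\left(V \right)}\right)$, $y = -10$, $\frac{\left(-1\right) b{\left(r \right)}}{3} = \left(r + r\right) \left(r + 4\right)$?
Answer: $-81151$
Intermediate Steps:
$b{\left(r \right)} = - 6 r \left(4 + r\right)$ ($b{\left(r \right)} = - 3 \left(r + r\right) \left(r + 4\right) = - 3 \cdot 2 r \left(4 + r\right) = - 6 r \left(4 + r\right)$)
$a{\left(Z,V \right)} = 2 V \left(-5 + V\right)$ ($a{\left(Z,V \right)} = \left(V + V\right) \left(-5 + V\right) = 2 V \left(-5 + V\right)$)
$-151 + b{\left(-9 \right)} a{\left(-1,y \right)} = -151 + \left(-6\right) \left(-9\right) \left(4 - 9\right) 2 \left(-10\right) \left(-5 - 10\right) = -151 + \left(-6\right) \left(-9\right) \left(-5\right) 2 \left(-10\right) \left(-15\right) = -151 - 81000 = -81151$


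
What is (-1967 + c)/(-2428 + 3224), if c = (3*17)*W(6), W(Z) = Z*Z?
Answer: -131/796 ≈ -0.16457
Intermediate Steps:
W(Z) = Z²
c = 1836 (c = (3*17)*6² = 51*36 = 1836)
(-1967 + c)/(-2428 + 3224) = (-1967 + 1836)/(-2428 + 3224) = -131/796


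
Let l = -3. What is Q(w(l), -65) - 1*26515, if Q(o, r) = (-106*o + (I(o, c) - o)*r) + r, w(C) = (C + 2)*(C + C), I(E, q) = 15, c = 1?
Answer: -27801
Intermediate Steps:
w(C) = 2*C*(2 + C) (w(C) = (2 + C)*(2*C) = 2*C*(2 + C))
Q(o, r) = r - 106*o + r*(15 - o) (Q(o, r) = (-106*o + (15 - o)*r) + r = (-106*o + r*(15 - o)) + r = r - 106*o + r*(15 - o))
Q(w(l), -65) - 1*26515 = (-212*(-3)*(2 - 3) + 16*(-65) - 1*2*(-3)*(2 - 3)*(-65)) - 1*26515 = (-212*(-3)*(-1) - 1040 - 1*2*(-3)*(-1)*(-65)) - 26515 = (-106*6 - 1040 - 1*6*(-65)) - 26515 = (-636 - 1040 + 390) - 26515 = -1286 - 26515 = -27801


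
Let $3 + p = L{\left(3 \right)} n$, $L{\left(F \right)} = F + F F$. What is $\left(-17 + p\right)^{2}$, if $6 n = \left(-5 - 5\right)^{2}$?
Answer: $32400$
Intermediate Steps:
$L{\left(F \right)} = F + F^{2}$
$n = \frac{50}{3}$ ($n = \frac{\left(-5 - 5\right)^{2}}{6} = \frac{\left(-10\right)^{2}}{6} = \frac{1}{6} \cdot 100 = \frac{50}{3} \approx 16.667$)
$p = 197$ ($p = -3 + 3 \left(1 + 3\right) \frac{50}{3} = -3 + 3 \cdot 4 \cdot \frac{50}{3} = -3 + 12 \cdot \frac{50}{3} = -3 + 200 = 197$)
$\left(-17 + p\right)^{2} = \left(-17 + 197\right)^{2} = 180^{2} = 32400$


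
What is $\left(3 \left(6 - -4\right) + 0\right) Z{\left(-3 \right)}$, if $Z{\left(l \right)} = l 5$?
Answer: $-450$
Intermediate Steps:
$Z{\left(l \right)} = 5 l$
$\left(3 \left(6 - -4\right) + 0\right) Z{\left(-3 \right)} = \left(3 \left(6 - -4\right) + 0\right) 5 \left(-3\right) = \left(3 \left(6 + 4\right) + 0\right) \left(-15\right) = \left(3 \cdot 10 + 0\right) \left(-15\right) = \left(30 + 0\right) \left(-15\right) = 30 \left(-15\right) = -450$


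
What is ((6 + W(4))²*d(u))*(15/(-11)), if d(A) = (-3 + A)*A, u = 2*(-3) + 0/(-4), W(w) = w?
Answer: -81000/11 ≈ -7363.6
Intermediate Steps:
u = -6 (u = -6 + 0*(-¼) = -6 + 0 = -6)
d(A) = A*(-3 + A)
((6 + W(4))²*d(u))*(15/(-11)) = ((6 + 4)²*(-6*(-3 - 6)))*(15/(-11)) = (10²*(-6*(-9)))*(15*(-1/11)) = (100*54)*(-15/11) = 5400*(-15/11) = -81000/11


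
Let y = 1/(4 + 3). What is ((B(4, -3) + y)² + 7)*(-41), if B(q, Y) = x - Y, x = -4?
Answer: -15539/49 ≈ -317.12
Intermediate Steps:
B(q, Y) = -4 - Y
y = ⅐ (y = 1/7 = ⅐ ≈ 0.14286)
((B(4, -3) + y)² + 7)*(-41) = (((-4 - 1*(-3)) + ⅐)² + 7)*(-41) = (((-4 + 3) + ⅐)² + 7)*(-41) = ((-1 + ⅐)² + 7)*(-41) = ((-6/7)² + 7)*(-41) = (36/49 + 7)*(-41) = (379/49)*(-41) = -15539/49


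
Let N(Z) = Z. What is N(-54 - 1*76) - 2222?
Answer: -2352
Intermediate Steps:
N(-54 - 1*76) - 2222 = (-54 - 1*76) - 2222 = (-54 - 76) - 2222 = -130 - 2222 = -2352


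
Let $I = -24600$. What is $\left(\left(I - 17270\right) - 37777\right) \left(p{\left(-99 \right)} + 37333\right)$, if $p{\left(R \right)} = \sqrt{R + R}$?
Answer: $-2973461451 - 238941 i \sqrt{22} \approx -2.9735 \cdot 10^{9} - 1.1207 \cdot 10^{6} i$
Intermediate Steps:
$p{\left(R \right)} = \sqrt{2} \sqrt{R}$ ($p{\left(R \right)} = \sqrt{2 R} = \sqrt{2} \sqrt{R}$)
$\left(\left(I - 17270\right) - 37777\right) \left(p{\left(-99 \right)} + 37333\right) = \left(\left(-24600 - 17270\right) - 37777\right) \left(\sqrt{2} \sqrt{-99} + 37333\right) = \left(-41870 - 37777\right) \left(\sqrt{2} \cdot 3 i \sqrt{11} + 37333\right) = - 79647 \left(3 i \sqrt{22} + 37333\right) = - 79647 \left(37333 + 3 i \sqrt{22}\right) = -2973461451 - 238941 i \sqrt{22}$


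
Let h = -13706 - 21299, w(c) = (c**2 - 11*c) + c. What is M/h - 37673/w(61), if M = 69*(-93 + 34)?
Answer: -1306078484/108900555 ≈ -11.993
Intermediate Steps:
M = -4071 (M = 69*(-59) = -4071)
w(c) = c**2 - 10*c
h = -35005
M/h - 37673/w(61) = -4071/(-35005) - 37673*1/(61*(-10 + 61)) = -4071*(-1/35005) - 37673/(61*51) = 4071/35005 - 37673/3111 = -1306078484/108900555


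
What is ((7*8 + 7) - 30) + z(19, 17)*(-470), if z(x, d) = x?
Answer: -8897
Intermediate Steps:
((7*8 + 7) - 30) + z(19, 17)*(-470) = ((7*8 + 7) - 30) + 19*(-470) = ((56 + 7) - 30) - 8930 = (63 - 30) - 8930 = 33 - 8930 = -8897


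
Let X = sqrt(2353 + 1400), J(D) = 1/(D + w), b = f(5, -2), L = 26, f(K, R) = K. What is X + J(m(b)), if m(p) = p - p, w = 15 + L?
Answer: 1/41 + 3*sqrt(417) ≈ 61.286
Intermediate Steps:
b = 5
w = 41 (w = 15 + 26 = 41)
m(p) = 0
J(D) = 1/(41 + D) (J(D) = 1/(D + 41) = 1/(41 + D))
X = 3*sqrt(417) (X = sqrt(3753) = 3*sqrt(417) ≈ 61.262)
X + J(m(b)) = 3*sqrt(417) + 1/(41 + 0) = 3*sqrt(417) + 1/41 = 1/41 + 3*sqrt(417)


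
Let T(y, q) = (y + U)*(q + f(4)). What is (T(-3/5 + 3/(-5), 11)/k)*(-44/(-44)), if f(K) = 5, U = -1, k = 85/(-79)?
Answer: 13904/425 ≈ 32.715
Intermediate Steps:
k = -85/79 (k = 85*(-1/79) = -85/79 ≈ -1.0759)
T(y, q) = (-1 + y)*(5 + q) (T(y, q) = (y - 1)*(q + 5) = (-1 + y)*(5 + q))
(T(-3/5 + 3/(-5), 11)/k)*(-44/(-44)) = ((-5 - 1*11 + 5*(-3/5 + 3/(-5)) + 11*(-3/5 + 3/(-5)))/(-85/79))*(-44/(-44)) = ((-5 - 11 + 5*(-3*⅕ + 3*(-⅕)) + 11*(-3*⅕ + 3*(-⅕)))*(-79/85))*(-44*(-1/44)) = ((-5 - 11 + 5*(-⅗ - ⅗) + 11*(-⅗ - ⅗))*(-79/85))*1 = ((-5 - 11 + 5*(-6/5) + 11*(-6/5))*(-79/85))*1 = ((-5 - 11 - 6 - 66/5)*(-79/85))*1 = -176/5*(-79/85)*1 = (13904/425)*1 = 13904/425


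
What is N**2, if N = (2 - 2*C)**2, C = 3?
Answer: 256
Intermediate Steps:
N = 16 (N = (2 - 2*3)**2 = (2 - 6)**2 = (-4)**2 = 16)
N**2 = 16**2 = 256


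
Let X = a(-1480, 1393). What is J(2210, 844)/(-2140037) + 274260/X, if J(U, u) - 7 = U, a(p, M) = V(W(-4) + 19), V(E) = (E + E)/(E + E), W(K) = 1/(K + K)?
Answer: 586926545403/2140037 ≈ 2.7426e+5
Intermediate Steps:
W(K) = 1/(2*K)
V(E) = 1 (V(E) = (2*E)/((2*E)) = (2*E)*(1/(2*E)) = 1)
a(p, M) = 1
J(U, u) = 7 + U
X = 1
J(2210, 844)/(-2140037) + 274260/X = (7 + 2210)/(-2140037) + 274260/1 = 2217*(-1/2140037) + 274260*1 = -2217/2140037 + 274260 = 586926545403/2140037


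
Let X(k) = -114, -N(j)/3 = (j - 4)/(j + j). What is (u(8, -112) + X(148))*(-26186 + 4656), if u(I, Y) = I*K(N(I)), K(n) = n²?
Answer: 2357535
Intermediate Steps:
N(j) = -3*(-4 + j)/(2*j) (N(j) = -3*(j - 4)/(j + j) = -3*(-4 + j)/(2*j))
u(I, Y) = I*(-3/2 + 6/I)²
(u(8, -112) + X(148))*(-26186 + 4656) = ((9/4)*(-4 + 8)²/8 - 114)*(-26186 + 4656) = ((9/4)*(⅛)*4² - 114)*(-21530) = ((9/4)*(⅛)*16 - 114)*(-21530) = (9/2 - 114)*(-21530) = -219/2*(-21530) = 2357535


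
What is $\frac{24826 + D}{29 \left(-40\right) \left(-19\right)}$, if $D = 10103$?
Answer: $\frac{34929}{22040} \approx 1.5848$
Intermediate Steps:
$\frac{24826 + D}{29 \left(-40\right) \left(-19\right)} = \frac{24826 + 10103}{29 \left(-40\right) \left(-19\right)} = \frac{34929}{\left(-1160\right) \left(-19\right)} = \frac{34929}{22040}$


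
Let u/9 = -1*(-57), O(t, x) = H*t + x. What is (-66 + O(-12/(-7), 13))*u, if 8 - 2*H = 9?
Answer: -193401/7 ≈ -27629.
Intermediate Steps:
H = -1/2 (H = 4 - 1/2*9 = 4 - 9/2 = -1/2 ≈ -0.50000)
O(t, x) = x - t/2 (O(t, x) = -t/2 + x = x - t/2)
u = 513 (u = 9*(-1*(-57)) = 9*57 = 513)
(-66 + O(-12/(-7), 13))*u = (-66 + (13 - (-6)/(-7)))*513 = (-66 + (13 - (-6)*(-1)/7))*513 = (-66 + (13 - 1/2*12/7))*513 = (-66 + (13 - 6/7))*513 = (-66 + 85/7)*513 = -377/7*513 = -193401/7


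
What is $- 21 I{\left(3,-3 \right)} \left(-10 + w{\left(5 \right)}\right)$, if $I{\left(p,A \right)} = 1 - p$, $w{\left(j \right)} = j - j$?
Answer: $-420$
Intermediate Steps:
$w{\left(j \right)} = 0$
$- 21 I{\left(3,-3 \right)} \left(-10 + w{\left(5 \right)}\right) = - 21 \left(1 - 3\right) \left(-10 + 0\right) = - 21 \left(1 - 3\right) \left(-10\right) = \left(-21\right) \left(-2\right) \left(-10\right) = 42 \left(-10\right) = -420$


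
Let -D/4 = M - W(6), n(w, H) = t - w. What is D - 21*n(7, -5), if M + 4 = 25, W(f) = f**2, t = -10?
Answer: 417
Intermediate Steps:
n(w, H) = -10 - w
M = 21 (M = -4 + 25 = 21)
D = 60 (D = -4*(21 - 1*6**2) = -4*(21 - 1*36) = -4*(21 - 36) = -4*(-15) = 60)
D - 21*n(7, -5) = 60 - 21*(-10 - 1*7) = 60 - 21*(-10 - 7) = 60 - 21*(-17) = 60 + 357 = 417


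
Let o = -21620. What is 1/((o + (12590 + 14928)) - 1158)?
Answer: 1/4740 ≈ 0.00021097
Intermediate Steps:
1/((o + (12590 + 14928)) - 1158) = 1/((-21620 + (12590 + 14928)) - 1158) = 1/((-21620 + 27518) - 1158) = 1/(5898 - 1158) = 1/4740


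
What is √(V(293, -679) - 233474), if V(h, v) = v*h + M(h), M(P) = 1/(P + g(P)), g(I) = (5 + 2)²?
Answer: I*√5619743278/114 ≈ 657.59*I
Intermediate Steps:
g(I) = 49 (g(I) = 7² = 49)
M(P) = 1/(49 + P) (M(P) = 1/(P + 49) = 1/(49 + P))
V(h, v) = 1/(49 + h) + h*v (V(h, v) = v*h + 1/(49 + h) = h*v + 1/(49 + h) = 1/(49 + h) + h*v)
√(V(293, -679) - 233474) = √((1 + 293*(-679)*(49 + 293))/(49 + 293) - 233474) = √((1 + 293*(-679)*342)/342 - 233474) = √((1 - 68039874)/342 - 233474) = √((1/342)*(-68039873) - 233474) = √(-68039873/342 - 233474) = √(-147887981/342) = I*√5619743278/114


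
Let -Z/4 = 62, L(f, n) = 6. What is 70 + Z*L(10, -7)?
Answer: -1418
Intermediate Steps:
Z = -248 (Z = -4*62 = -248)
70 + Z*L(10, -7) = 70 - 248*6 = 70 - 1488 = -1418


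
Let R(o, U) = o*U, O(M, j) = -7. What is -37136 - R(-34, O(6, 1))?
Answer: -37374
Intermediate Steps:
R(o, U) = U*o
-37136 - R(-34, O(6, 1)) = -37136 - (-7)*(-34) = -37136 - 1*238 = -37136 - 238 = -37374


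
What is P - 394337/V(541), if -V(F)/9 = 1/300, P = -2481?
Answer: 39426257/3 ≈ 1.3142e+7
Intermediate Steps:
V(F) = -3/100 (V(F) = -9/300 = -9*1/300 = -3/100)
P - 394337/V(541) = -2481 - 394337/(-3/100) = -2481 - 394337*(-100)/3 = -2481 - 1*(-39433700/3) = -2481 + 39433700/3 = 39426257/3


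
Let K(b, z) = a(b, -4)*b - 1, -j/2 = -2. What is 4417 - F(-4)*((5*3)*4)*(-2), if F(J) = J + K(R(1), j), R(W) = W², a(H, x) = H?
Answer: 3937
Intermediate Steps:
j = 4 (j = -2*(-2) = 4)
K(b, z) = -1 + b² (K(b, z) = b*b - 1 = b² - 1 = -1 + b²)
F(J) = J (F(J) = J + (-1 + (1²)²) = J + (-1 + 1²) = J + (-1 + 1) = J + 0 = J)
4417 - F(-4)*((5*3)*4)*(-2) = 4417 - (-4*5*3*4)*(-2) = 4417 - (-60*4)*(-2) = 4417 - (-4*60)*(-2) = 4417 - (-240)*(-2) = 4417 - 1*480 = 4417 - 480 = 3937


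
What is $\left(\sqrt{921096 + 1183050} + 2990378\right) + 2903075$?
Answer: $5893453 + 3 \sqrt{233794} \approx 5.8949 \cdot 10^{6}$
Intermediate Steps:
$\left(\sqrt{921096 + 1183050} + 2990378\right) + 2903075 = \left(\sqrt{2104146} + 2990378\right) + 2903075 = \left(3 \sqrt{233794} + 2990378\right) + 2903075 = \left(2990378 + 3 \sqrt{233794}\right) + 2903075 = 5893453 + 3 \sqrt{233794}$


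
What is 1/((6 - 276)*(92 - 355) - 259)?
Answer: 1/70751 ≈ 1.4134e-5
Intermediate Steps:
1/((6 - 276)*(92 - 355) - 259) = 1/(-270*(-263) - 259) = 1/(71010 - 259) = 1/70751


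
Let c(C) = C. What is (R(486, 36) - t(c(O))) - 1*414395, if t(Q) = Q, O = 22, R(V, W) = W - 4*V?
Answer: -416325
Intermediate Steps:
(R(486, 36) - t(c(O))) - 1*414395 = ((36 - 4*486) - 1*22) - 1*414395 = ((36 - 1944) - 22) - 414395 = (-1908 - 22) - 414395 = -1930 - 414395 = -416325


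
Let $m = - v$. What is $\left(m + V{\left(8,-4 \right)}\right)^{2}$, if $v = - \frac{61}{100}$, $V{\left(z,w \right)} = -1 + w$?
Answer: $\frac{192721}{10000} \approx 19.272$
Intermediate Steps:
$v = - \frac{61}{100}$ ($v = \left(-61\right) \frac{1}{100} = - \frac{61}{100} \approx -0.61$)
$m = \frac{61}{100}$ ($m = \left(-1\right) \left(- \frac{61}{100}\right) = \frac{61}{100} \approx 0.61$)
$\left(m + V{\left(8,-4 \right)}\right)^{2} = \left(\frac{61}{100} - 5\right)^{2} = \left(- \frac{439}{100}\right)^{2} = \frac{192721}{10000}$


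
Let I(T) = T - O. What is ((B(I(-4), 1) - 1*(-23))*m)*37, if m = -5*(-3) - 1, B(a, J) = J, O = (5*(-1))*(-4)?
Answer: 12432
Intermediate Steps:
O = 20 (O = -5*(-4) = 20)
I(T) = -20 + T (I(T) = T - 1*20 = T - 20 = -20 + T)
m = 14 (m = 15 - 1 = 14)
((B(I(-4), 1) - 1*(-23))*m)*37 = ((1 - 1*(-23))*14)*37 = ((1 + 23)*14)*37 = (24*14)*37 = 336*37 = 12432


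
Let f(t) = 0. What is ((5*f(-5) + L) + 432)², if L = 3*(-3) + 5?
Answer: 183184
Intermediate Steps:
L = -4 (L = -9 + 5 = -4)
((5*f(-5) + L) + 432)² = ((5*0 - 4) + 432)² = ((0 - 4) + 432)² = (-4 + 432)² = 428² = 183184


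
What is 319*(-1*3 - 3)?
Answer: -1914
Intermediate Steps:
319*(-1*3 - 3) = 319*(-3 - 3) = 319*(-6) = -1914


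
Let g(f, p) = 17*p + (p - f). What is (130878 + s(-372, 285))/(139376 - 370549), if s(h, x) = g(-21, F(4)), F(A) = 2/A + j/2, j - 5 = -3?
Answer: -130926/231173 ≈ -0.56635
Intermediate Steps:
j = 2 (j = 5 - 3 = 2)
F(A) = 1 + 2/A (F(A) = 2/A + 2/2 = 2/A + 2*(½) = 2/A + 1 = 1 + 2/A)
g(f, p) = -f + 18*p
s(h, x) = 48 (s(h, x) = -1*(-21) + 18*((2 + 4)/4) = 21 + 18*((¼)*6) = 21 + 18*(3/2) = 21 + 27 = 48)
(130878 + s(-372, 285))/(139376 - 370549) = (130878 + 48)/(139376 - 370549) = 130926/(-231173) = 130926*(-1/231173) = -130926/231173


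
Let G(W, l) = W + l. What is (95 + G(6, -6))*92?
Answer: 8740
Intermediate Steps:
(95 + G(6, -6))*92 = (95 + (6 - 6))*92 = (95 + 0)*92 = 95*92 = 8740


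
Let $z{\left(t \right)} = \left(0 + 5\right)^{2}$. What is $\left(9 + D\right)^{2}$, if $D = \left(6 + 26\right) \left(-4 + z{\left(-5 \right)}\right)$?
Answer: $463761$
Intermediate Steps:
$z{\left(t \right)} = 25$ ($z{\left(t \right)} = 5^{2} = 25$)
$D = 672$ ($D = \left(6 + 26\right) \left(-4 + 25\right) = 32 \cdot 21 = 672$)
$\left(9 + D\right)^{2} = \left(9 + 672\right)^{2} = 681^{2} = 463761$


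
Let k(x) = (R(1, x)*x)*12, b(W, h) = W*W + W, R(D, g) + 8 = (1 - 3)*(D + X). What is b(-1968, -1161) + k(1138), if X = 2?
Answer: 3679872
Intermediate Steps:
R(D, g) = -12 - 2*D (R(D, g) = -8 + (1 - 3)*(D + 2) = -8 - 2*(2 + D) = -8 + (-4 - 2*D) = -12 - 2*D)
b(W, h) = W + W² (b(W, h) = W² + W = W + W²)
k(x) = -168*x (k(x) = ((-12 - 2*1)*x)*12 = ((-12 - 2)*x)*12 = -14*x*12 = -168*x)
b(-1968, -1161) + k(1138) = -1968*(1 - 1968) - 168*1138 = -1968*(-1967) - 191184 = 3871056 - 191184 = 3679872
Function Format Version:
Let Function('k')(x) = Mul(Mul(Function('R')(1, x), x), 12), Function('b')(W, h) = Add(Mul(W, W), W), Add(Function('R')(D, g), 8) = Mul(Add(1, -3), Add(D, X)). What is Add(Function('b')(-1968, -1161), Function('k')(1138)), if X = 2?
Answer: 3679872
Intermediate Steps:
Function('R')(D, g) = Add(-12, Mul(-2, D)) (Function('R')(D, g) = Add(-8, Mul(Add(1, -3), Add(D, 2))) = Add(-8, Mul(-2, Add(2, D))) = Add(-8, Add(-4, Mul(-2, D))) = Add(-12, Mul(-2, D)))
Function('b')(W, h) = Add(W, Pow(W, 2)) (Function('b')(W, h) = Add(Pow(W, 2), W) = Add(W, Pow(W, 2)))
Function('k')(x) = Mul(-168, x) (Function('k')(x) = Mul(Mul(Add(-12, Mul(-2, 1)), x), 12) = Mul(Mul(Add(-12, -2), x), 12) = Mul(Mul(-14, x), 12) = Mul(-168, x))
Add(Function('b')(-1968, -1161), Function('k')(1138)) = Add(Mul(-1968, Add(1, -1968)), Mul(-168, 1138)) = Add(Mul(-1968, -1967), -191184) = Add(3871056, -191184) = 3679872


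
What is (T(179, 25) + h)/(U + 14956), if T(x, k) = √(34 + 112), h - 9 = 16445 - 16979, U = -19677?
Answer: 525/4721 - √146/4721 ≈ 0.10865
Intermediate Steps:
h = -525 (h = 9 + (16445 - 16979) = 9 - 534 = -525)
T(x, k) = √146
(T(179, 25) + h)/(U + 14956) = (√146 - 525)/(-19677 + 14956) = (-525 + √146)/(-4721) = (-525 + √146)*(-1/4721) = 525/4721 - √146/4721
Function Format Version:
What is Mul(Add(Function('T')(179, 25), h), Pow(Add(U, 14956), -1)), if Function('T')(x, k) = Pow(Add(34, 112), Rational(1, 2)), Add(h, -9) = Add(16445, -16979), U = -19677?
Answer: Add(Rational(525, 4721), Mul(Rational(-1, 4721), Pow(146, Rational(1, 2)))) ≈ 0.10865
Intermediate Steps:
h = -525 (h = Add(9, Add(16445, -16979)) = Add(9, -534) = -525)
Function('T')(x, k) = Pow(146, Rational(1, 2))
Mul(Add(Function('T')(179, 25), h), Pow(Add(U, 14956), -1)) = Mul(Add(Pow(146, Rational(1, 2)), -525), Pow(Add(-19677, 14956), -1)) = Mul(Add(-525, Pow(146, Rational(1, 2))), Pow(-4721, -1)) = Mul(Add(-525, Pow(146, Rational(1, 2))), Rational(-1, 4721)) = Add(Rational(525, 4721), Mul(Rational(-1, 4721), Pow(146, Rational(1, 2))))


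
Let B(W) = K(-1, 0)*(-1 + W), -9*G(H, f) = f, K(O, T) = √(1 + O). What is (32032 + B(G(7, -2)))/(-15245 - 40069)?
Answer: -2288/3951 ≈ -0.57909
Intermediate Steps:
G(H, f) = -f/9
B(W) = 0 (B(W) = √(1 - 1)*(-1 + W) = √0*(-1 + W) = 0*(-1 + W) = 0)
(32032 + B(G(7, -2)))/(-15245 - 40069) = (32032 + 0)/(-15245 - 40069) = 32032/(-55314) = 32032*(-1/55314) = -2288/3951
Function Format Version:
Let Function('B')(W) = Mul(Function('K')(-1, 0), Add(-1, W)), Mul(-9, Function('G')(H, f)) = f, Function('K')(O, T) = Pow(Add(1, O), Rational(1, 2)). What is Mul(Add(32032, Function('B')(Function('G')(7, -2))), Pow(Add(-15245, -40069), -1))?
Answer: Rational(-2288, 3951) ≈ -0.57909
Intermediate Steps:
Function('G')(H, f) = Mul(Rational(-1, 9), f)
Function('B')(W) = 0 (Function('B')(W) = Mul(Pow(Add(1, -1), Rational(1, 2)), Add(-1, W)) = Mul(Pow(0, Rational(1, 2)), Add(-1, W)) = Mul(0, Add(-1, W)) = 0)
Mul(Add(32032, Function('B')(Function('G')(7, -2))), Pow(Add(-15245, -40069), -1)) = Mul(Add(32032, 0), Pow(Add(-15245, -40069), -1)) = Mul(32032, Pow(-55314, -1)) = Mul(32032, Rational(-1, 55314)) = Rational(-2288, 3951)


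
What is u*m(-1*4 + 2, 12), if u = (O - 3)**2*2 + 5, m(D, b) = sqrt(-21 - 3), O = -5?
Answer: 266*I*sqrt(6) ≈ 651.56*I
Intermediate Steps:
m(D, b) = 2*I*sqrt(6) (m(D, b) = sqrt(-24) = 2*I*sqrt(6))
u = 133 (u = (-5 - 3)**2*2 + 5 = (-8)**2*2 + 5 = 64*2 + 5 = 128 + 5 = 133)
u*m(-1*4 + 2, 12) = 133*(2*I*sqrt(6)) = 266*I*sqrt(6)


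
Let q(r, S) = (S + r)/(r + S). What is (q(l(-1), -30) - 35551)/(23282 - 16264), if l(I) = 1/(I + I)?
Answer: -17775/3509 ≈ -5.0655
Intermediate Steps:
l(I) = 1/(2*I)
q(r, S) = 1 (q(r, S) = (S + r)/(S + r) = 1)
(q(l(-1), -30) - 35551)/(23282 - 16264) = (1 - 35551)/(23282 - 16264) = -35550/7018 = -35550*1/7018 = -17775/3509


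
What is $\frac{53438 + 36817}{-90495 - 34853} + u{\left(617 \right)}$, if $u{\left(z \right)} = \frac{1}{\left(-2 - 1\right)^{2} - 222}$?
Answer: $- \frac{19349663}{26699124} \approx -0.72473$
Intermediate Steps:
$u{\left(z \right)} = - \frac{1}{213}$ ($u{\left(z \right)} = \frac{1}{\left(-3\right)^{2} - 222} = \frac{1}{9 - 222} = \frac{1}{-213} = - \frac{1}{213}$)
$\frac{53438 + 36817}{-90495 - 34853} + u{\left(617 \right)} = \frac{53438 + 36817}{-90495 - 34853} - \frac{1}{213} = \frac{90255}{-125348} - \frac{1}{213} = 90255 \left(- \frac{1}{125348}\right) - \frac{1}{213} = - \frac{90255}{125348} - \frac{1}{213} = - \frac{19349663}{26699124}$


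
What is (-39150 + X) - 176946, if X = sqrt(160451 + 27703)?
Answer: -216096 + 3*sqrt(20906) ≈ -2.1566e+5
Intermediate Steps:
X = 3*sqrt(20906) (X = sqrt(188154) = 3*sqrt(20906) ≈ 433.77)
(-39150 + X) - 176946 = (-39150 + 3*sqrt(20906)) - 176946 = -216096 + 3*sqrt(20906)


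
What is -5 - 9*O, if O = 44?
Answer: -401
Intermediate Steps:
-5 - 9*O = -5 - 9*44 = -5 - 396 = -401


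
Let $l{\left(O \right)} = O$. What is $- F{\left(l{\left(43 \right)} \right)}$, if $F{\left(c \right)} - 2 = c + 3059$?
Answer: $-3104$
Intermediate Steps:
$F{\left(c \right)} = 3061 + c$ ($F{\left(c \right)} = 2 + \left(c + 3059\right) = 2 + \left(3059 + c\right) = 3061 + c$)
$- F{\left(l{\left(43 \right)} \right)} = - (3061 + 43) = \left(-1\right) 3104 = -3104$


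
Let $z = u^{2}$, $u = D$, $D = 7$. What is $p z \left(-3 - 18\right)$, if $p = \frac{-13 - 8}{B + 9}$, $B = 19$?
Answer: $\frac{3087}{4} \approx 771.75$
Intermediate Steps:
$u = 7$
$z = 49$ ($z = 7^{2} = 49$)
$p = - \frac{3}{4}$ ($p = \frac{-13 - 8}{19 + 9} = - \frac{21}{28} = \left(-21\right) \frac{1}{28} = - \frac{3}{4} \approx -0.75$)
$p z \left(-3 - 18\right) = \left(- \frac{3}{4}\right) 49 \left(-3 - 18\right) = - \frac{147 \left(-3 - 18\right)}{4} = \left(- \frac{147}{4}\right) \left(-21\right) = \frac{3087}{4}$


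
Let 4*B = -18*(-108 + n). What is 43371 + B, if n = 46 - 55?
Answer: 87795/2 ≈ 43898.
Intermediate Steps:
n = -9
B = 1053/2 (B = (-18*(-108 - 9))/4 = (-18*(-117))/4 = (1/4)*2106 = 1053/2 ≈ 526.50)
43371 + B = 43371 + 1053/2 = 87795/2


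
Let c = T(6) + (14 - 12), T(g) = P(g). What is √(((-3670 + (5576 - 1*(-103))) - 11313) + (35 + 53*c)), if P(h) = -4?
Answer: 25*I*√15 ≈ 96.825*I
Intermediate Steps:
T(g) = -4
c = -2 (c = -4 + (14 - 12) = -4 + 2 = -2)
√(((-3670 + (5576 - 1*(-103))) - 11313) + (35 + 53*c)) = √(((-3670 + (5576 - 1*(-103))) - 11313) + (35 + 53*(-2))) = √(((-3670 + (5576 + 103)) - 11313) + (35 - 106)) = √(((-3670 + 5679) - 11313) - 71) = √((2009 - 11313) - 71) = √(-9304 - 71) = √(-9375) = 25*I*√15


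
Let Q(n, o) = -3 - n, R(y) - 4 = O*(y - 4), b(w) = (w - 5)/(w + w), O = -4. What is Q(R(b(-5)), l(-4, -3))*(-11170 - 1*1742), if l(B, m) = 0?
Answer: 245328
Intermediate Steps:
b(w) = (-5 + w)/(2*w) (b(w) = (-5 + w)/((2*w)) = (-5 + w)*(1/(2*w)) = (-5 + w)/(2*w))
R(y) = 20 - 4*y (R(y) = 4 - 4*(y - 4) = 4 - 4*(-4 + y) = 4 + (16 - 4*y) = 20 - 4*y)
Q(R(b(-5)), l(-4, -3))*(-11170 - 1*1742) = (-3 - (20 - 2*(-5 - 5)/(-5)))*(-11170 - 1*1742) = (-3 - (20 - 2*(-1)*(-10)/5))*(-11170 - 1742) = (-3 - (20 - 4*1))*(-12912) = (-3 - (20 - 4))*(-12912) = (-3 - 1*16)*(-12912) = (-3 - 16)*(-12912) = -19*(-12912) = 245328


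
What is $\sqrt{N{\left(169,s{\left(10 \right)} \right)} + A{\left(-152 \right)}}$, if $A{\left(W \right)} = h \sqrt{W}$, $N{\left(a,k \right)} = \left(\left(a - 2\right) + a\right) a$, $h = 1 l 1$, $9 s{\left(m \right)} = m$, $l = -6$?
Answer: $2 \sqrt{14196 - 3 i \sqrt{38}} \approx 238.29 - 0.15521 i$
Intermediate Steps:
$s{\left(m \right)} = \frac{m}{9}$
$h = -6$ ($h = 1 \left(-6\right) 1 = \left(-6\right) 1 = -6$)
$N{\left(a,k \right)} = a \left(-2 + 2 a\right)$ ($N{\left(a,k \right)} = \left(\left(-2 + a\right) + a\right) a = \left(-2 + 2 a\right) a = a \left(-2 + 2 a\right)$)
$A{\left(W \right)} = - 6 \sqrt{W}$
$\sqrt{N{\left(169,s{\left(10 \right)} \right)} + A{\left(-152 \right)}} = \sqrt{2 \cdot 169 \left(-1 + 169\right) - 6 \sqrt{-152}} = \sqrt{2 \cdot 169 \cdot 168 - 6 \cdot 2 i \sqrt{38}} = \sqrt{56784 - 12 i \sqrt{38}}$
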